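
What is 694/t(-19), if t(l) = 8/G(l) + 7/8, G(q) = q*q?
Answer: 2004272/2591 ≈ 773.55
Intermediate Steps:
G(q) = q**2
t(l) = 7/8 + 8/l**2 (t(l) = 8/(l**2) + 7/8 = 8/l**2 + 7*(1/8) = 8/l**2 + 7/8 = 7/8 + 8/l**2)
694/t(-19) = 694/(7/8 + 8/(-19)**2) = 694/(7/8 + 8*(1/361)) = 694/(7/8 + 8/361) = 694/(2591/2888) = 694*(2888/2591) = 2004272/2591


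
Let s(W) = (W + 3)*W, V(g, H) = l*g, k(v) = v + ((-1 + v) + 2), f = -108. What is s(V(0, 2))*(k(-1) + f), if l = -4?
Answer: 0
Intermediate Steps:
k(v) = 1 + 2*v (k(v) = v + (1 + v) = 1 + 2*v)
V(g, H) = -4*g
s(W) = W*(3 + W) (s(W) = (3 + W)*W = W*(3 + W))
s(V(0, 2))*(k(-1) + f) = ((-4*0)*(3 - 4*0))*((1 + 2*(-1)) - 108) = (0*(3 + 0))*((1 - 2) - 108) = (0*3)*(-1 - 108) = 0*(-109) = 0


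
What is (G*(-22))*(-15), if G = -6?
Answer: -1980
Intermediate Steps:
(G*(-22))*(-15) = -6*(-22)*(-15) = 132*(-15) = -1980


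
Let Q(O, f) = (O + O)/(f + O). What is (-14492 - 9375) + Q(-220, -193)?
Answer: -9856631/413 ≈ -23866.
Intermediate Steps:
Q(O, f) = 2*O/(O + f) (Q(O, f) = (2*O)/(O + f) = 2*O/(O + f))
(-14492 - 9375) + Q(-220, -193) = (-14492 - 9375) + 2*(-220)/(-220 - 193) = -23867 + 2*(-220)/(-413) = -23867 + 2*(-220)*(-1/413) = -23867 + 440/413 = -9856631/413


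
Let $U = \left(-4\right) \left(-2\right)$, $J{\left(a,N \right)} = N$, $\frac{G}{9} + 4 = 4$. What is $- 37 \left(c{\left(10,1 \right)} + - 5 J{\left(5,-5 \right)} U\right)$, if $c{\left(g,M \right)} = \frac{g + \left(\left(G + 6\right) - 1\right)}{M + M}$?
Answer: $- \frac{15355}{2} \approx -7677.5$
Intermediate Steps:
$G = 0$ ($G = -36 + 9 \cdot 4 = -36 + 36 = 0$)
$U = 8$
$c{\left(g,M \right)} = \frac{5 + g}{2 M}$ ($c{\left(g,M \right)} = \frac{g + \left(\left(0 + 6\right) - 1\right)}{M + M} = \frac{g + \left(6 - 1\right)}{2 M} = \left(g + 5\right) \frac{1}{2 M} = \left(5 + g\right) \frac{1}{2 M} = \frac{5 + g}{2 M}$)
$- 37 \left(c{\left(10,1 \right)} + - 5 J{\left(5,-5 \right)} U\right) = - 37 \left(\frac{5 + 10}{2 \cdot 1} + \left(-5\right) \left(-5\right) 8\right) = - 37 \left(\frac{1}{2} \cdot 1 \cdot 15 + 25 \cdot 8\right) = - 37 \left(\frac{15}{2} + 200\right) = \left(-37\right) \frac{415}{2} = - \frac{15355}{2}$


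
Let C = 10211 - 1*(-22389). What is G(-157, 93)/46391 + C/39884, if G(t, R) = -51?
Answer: 377578129/462564661 ≈ 0.81627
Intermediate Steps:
C = 32600 (C = 10211 + 22389 = 32600)
G(-157, 93)/46391 + C/39884 = -51/46391 + 32600/39884 = -51*1/46391 + 32600*(1/39884) = -51/46391 + 8150/9971 = 377578129/462564661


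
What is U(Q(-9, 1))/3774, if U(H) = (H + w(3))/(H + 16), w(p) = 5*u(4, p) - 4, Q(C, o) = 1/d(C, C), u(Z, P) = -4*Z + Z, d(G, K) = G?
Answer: -577/539682 ≈ -0.0010691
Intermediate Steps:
u(Z, P) = -3*Z
Q(C, o) = 1/C
w(p) = -64 (w(p) = 5*(-3*4) - 4 = 5*(-12) - 4 = -60 - 4 = -64)
U(H) = (-64 + H)/(16 + H) (U(H) = (H - 64)/(H + 16) = (-64 + H)/(16 + H))
U(Q(-9, 1))/3774 = ((-64 + 1/(-9))/(16 + 1/(-9)))/3774 = ((-64 - ⅑)/(16 - ⅑))*(1/3774) = (-577/9/(143/9))*(1/3774) = ((9/143)*(-577/9))*(1/3774) = -577/143*1/3774 = -577/539682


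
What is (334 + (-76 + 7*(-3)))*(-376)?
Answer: -89112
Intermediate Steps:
(334 + (-76 + 7*(-3)))*(-376) = (334 + (-76 - 21))*(-376) = (334 - 97)*(-376) = 237*(-376) = -89112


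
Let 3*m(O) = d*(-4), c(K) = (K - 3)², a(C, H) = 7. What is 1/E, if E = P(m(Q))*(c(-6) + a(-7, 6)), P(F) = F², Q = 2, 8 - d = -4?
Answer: 1/22528 ≈ 4.4389e-5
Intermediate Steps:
d = 12 (d = 8 - 1*(-4) = 8 + 4 = 12)
c(K) = (-3 + K)²
m(O) = -16 (m(O) = (12*(-4))/3 = (⅓)*(-48) = -16)
E = 22528 (E = (-16)²*((-3 - 6)² + 7) = 256*((-9)² + 7) = 256*(81 + 7) = 256*88 = 22528)
1/E = 1/22528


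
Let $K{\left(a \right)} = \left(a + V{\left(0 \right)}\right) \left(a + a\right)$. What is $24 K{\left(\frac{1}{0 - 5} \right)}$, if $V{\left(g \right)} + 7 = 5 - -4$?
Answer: $- \frac{432}{25} \approx -17.28$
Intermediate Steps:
$V{\left(g \right)} = 2$ ($V{\left(g \right)} = -7 + \left(5 - -4\right) = -7 + \left(5 + 4\right) = -7 + 9 = 2$)
$K{\left(a \right)} = 2 a \left(2 + a\right)$ ($K{\left(a \right)} = \left(a + 2\right) \left(a + a\right) = \left(2 + a\right) 2 a = 2 a \left(2 + a\right)$)
$24 K{\left(\frac{1}{0 - 5} \right)} = 24 \frac{2 \left(2 + \frac{1}{0 - 5}\right)}{0 - 5} = 24 \frac{2 \left(2 + \frac{1}{-5}\right)}{-5} = 24 \cdot 2 \left(- \frac{1}{5}\right) \left(2 - \frac{1}{5}\right) = 24 \cdot 2 \left(- \frac{1}{5}\right) \frac{9}{5} = 24 \left(- \frac{18}{25}\right) = - \frac{432}{25}$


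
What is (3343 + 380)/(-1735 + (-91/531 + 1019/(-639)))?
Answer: -15595647/7275313 ≈ -2.1436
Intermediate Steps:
(3343 + 380)/(-1735 + (-91/531 + 1019/(-639))) = 3723/(-1735 + (-91*1/531 + 1019*(-1/639))) = 3723/(-1735 + (-91/531 - 1019/639)) = 3723/(-1735 - 7398/4189) = 3723/(-7275313/4189) = 3723*(-4189/7275313) = -15595647/7275313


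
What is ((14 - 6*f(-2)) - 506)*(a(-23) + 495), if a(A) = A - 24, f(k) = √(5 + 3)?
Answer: -220416 - 5376*√2 ≈ -2.2802e+5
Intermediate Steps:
f(k) = 2*√2 (f(k) = √8 = 2*√2)
a(A) = -24 + A
((14 - 6*f(-2)) - 506)*(a(-23) + 495) = ((14 - 12*√2) - 506)*((-24 - 23) + 495) = ((14 - 12*√2) - 506)*(-47 + 495) = (-492 - 12*√2)*448 = -220416 - 5376*√2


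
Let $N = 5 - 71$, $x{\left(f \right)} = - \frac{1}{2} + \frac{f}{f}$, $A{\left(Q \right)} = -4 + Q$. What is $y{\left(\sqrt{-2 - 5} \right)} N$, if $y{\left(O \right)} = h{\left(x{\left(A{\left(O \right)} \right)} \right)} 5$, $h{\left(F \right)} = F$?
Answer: $-165$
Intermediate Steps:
$x{\left(f \right)} = \frac{1}{2}$ ($x{\left(f \right)} = \left(-1\right) \frac{1}{2} + 1 = - \frac{1}{2} + 1 = \frac{1}{2}$)
$N = -66$
$y{\left(O \right)} = \frac{5}{2}$ ($y{\left(O \right)} = \frac{1}{2} \cdot 5 = \frac{5}{2}$)
$y{\left(\sqrt{-2 - 5} \right)} N = \frac{5}{2} \left(-66\right) = -165$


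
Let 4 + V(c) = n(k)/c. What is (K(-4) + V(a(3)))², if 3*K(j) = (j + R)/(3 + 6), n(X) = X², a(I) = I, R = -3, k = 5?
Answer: 12100/729 ≈ 16.598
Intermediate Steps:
V(c) = -4 + 25/c (V(c) = -4 + 5²/c = -4 + 25/c)
K(j) = -⅑ + j/27 (K(j) = ((j - 3)/(3 + 6))/3 = ((-3 + j)/9)/3 = ((-3 + j)*(⅑))/3 = (-⅓ + j/9)/3 = -⅑ + j/27)
(K(-4) + V(a(3)))² = ((-⅑ + (1/27)*(-4)) + (-4 + 25/3))² = ((-⅑ - 4/27) + (-4 + 25*(⅓)))² = (-7/27 + (-4 + 25/3))² = (-7/27 + 13/3)² = (110/27)² = 12100/729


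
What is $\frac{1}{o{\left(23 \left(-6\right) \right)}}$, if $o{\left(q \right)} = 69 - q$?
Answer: $\frac{1}{207} \approx 0.0048309$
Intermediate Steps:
$\frac{1}{o{\left(23 \left(-6\right) \right)}} = \frac{1}{69 - 23 \left(-6\right)} = \frac{1}{69 - -138} = \frac{1}{69 + 138} = \frac{1}{207}$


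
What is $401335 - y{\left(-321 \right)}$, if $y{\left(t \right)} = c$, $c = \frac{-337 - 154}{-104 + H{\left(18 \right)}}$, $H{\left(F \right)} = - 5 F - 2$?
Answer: $\frac{78661169}{196} \approx 4.0133 \cdot 10^{5}$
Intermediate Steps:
$H{\left(F \right)} = -2 - 5 F$
$c = \frac{491}{196}$ ($c = \frac{-337 - 154}{-104 - 92} = - \frac{491}{-104 - 92} = - \frac{491}{-196} = \left(-491\right) \left(- \frac{1}{196}\right) = \frac{491}{196} \approx 2.5051$)
$y{\left(t \right)} = \frac{491}{196}$
$401335 - y{\left(-321 \right)} = 401335 - \frac{491}{196} = \frac{78661169}{196}$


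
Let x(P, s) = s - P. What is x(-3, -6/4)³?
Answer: 27/8 ≈ 3.3750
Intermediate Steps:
x(-3, -6/4)³ = (-6/4 - 1*(-3))³ = (-6*¼ + 3)³ = (-3/2 + 3)³ = (3/2)³ = 27/8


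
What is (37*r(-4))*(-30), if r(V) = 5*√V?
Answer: -11100*I ≈ -11100.0*I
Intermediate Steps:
(37*r(-4))*(-30) = (37*(5*√(-4)))*(-30) = (37*(5*(2*I)))*(-30) = (37*(10*I))*(-30) = (370*I)*(-30) = -11100*I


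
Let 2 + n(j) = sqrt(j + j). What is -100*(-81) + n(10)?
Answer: 8098 + 2*sqrt(5) ≈ 8102.5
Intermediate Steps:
n(j) = -2 + sqrt(2)*sqrt(j) (n(j) = -2 + sqrt(j + j) = -2 + sqrt(2*j) = -2 + sqrt(2)*sqrt(j))
-100*(-81) + n(10) = -100*(-81) + (-2 + sqrt(2)*sqrt(10)) = 8100 + (-2 + 2*sqrt(5)) = 8098 + 2*sqrt(5)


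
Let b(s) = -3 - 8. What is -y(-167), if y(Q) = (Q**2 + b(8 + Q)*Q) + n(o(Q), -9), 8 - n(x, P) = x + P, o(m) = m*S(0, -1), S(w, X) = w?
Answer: -29743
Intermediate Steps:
o(m) = 0 (o(m) = m*0 = 0)
b(s) = -11
n(x, P) = 8 - P - x (n(x, P) = 8 - (x + P) = 8 - (P + x) = 8 + (-P - x) = 8 - P - x)
y(Q) = 17 + Q**2 - 11*Q (y(Q) = (Q**2 - 11*Q) + (8 - 1*(-9) - 1*0) = (Q**2 - 11*Q) + (8 + 9 + 0) = (Q**2 - 11*Q) + 17 = 17 + Q**2 - 11*Q)
-y(-167) = -(17 + (-167)**2 - 11*(-167)) = -(17 + 27889 + 1837) = -1*29743 = -29743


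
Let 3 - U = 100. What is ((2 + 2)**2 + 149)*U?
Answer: -16005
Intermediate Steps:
U = -97 (U = 3 - 1*100 = 3 - 100 = -97)
((2 + 2)**2 + 149)*U = ((2 + 2)**2 + 149)*(-97) = (4**2 + 149)*(-97) = (16 + 149)*(-97) = 165*(-97) = -16005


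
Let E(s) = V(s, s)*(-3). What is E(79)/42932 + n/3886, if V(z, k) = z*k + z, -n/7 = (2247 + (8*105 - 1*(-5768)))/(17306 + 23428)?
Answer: -750970900765/1698951513492 ≈ -0.44202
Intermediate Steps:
n = -61985/40734 (n = -7*(2247 + (8*105 - 1*(-5768)))/(17306 + 23428) = -7*(2247 + (840 + 5768))/40734 = -7*(2247 + 6608)/40734 = -61985/40734 ≈ -1.5217)
V(z, k) = z + k*z (V(z, k) = k*z + z = z + k*z)
E(s) = -3*s*(1 + s) (E(s) = (s*(1 + s))*(-3) = -3*s*(1 + s))
E(79)/42932 + n/3886 = -3*79*(1 + 79)/42932 - 61985/40734/3886 = -3*79*80*(1/42932) - 61985/40734*1/3886 = -18960*1/42932 - 61985/158292324 = -4740/10733 - 61985/158292324 = -750970900765/1698951513492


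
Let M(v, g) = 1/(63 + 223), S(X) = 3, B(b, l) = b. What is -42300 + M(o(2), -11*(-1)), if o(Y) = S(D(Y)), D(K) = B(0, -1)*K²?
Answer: -12097799/286 ≈ -42300.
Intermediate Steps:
D(K) = 0 (D(K) = 0*K² = 0)
o(Y) = 3
M(v, g) = 1/286
-42300 + M(o(2), -11*(-1)) = -42300 + 1/286 = -12097799/286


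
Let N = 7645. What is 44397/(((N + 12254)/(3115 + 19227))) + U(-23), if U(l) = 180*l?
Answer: 101059546/2211 ≈ 45708.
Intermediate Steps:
44397/(((N + 12254)/(3115 + 19227))) + U(-23) = 44397/(((7645 + 12254)/(3115 + 19227))) + 180*(-23) = 44397/((19899/22342)) - 4140 = 44397/((19899*(1/22342))) - 4140 = 44397/(19899/22342) - 4140 = 44397*(22342/19899) - 4140 = 110213086/2211 - 4140 = 101059546/2211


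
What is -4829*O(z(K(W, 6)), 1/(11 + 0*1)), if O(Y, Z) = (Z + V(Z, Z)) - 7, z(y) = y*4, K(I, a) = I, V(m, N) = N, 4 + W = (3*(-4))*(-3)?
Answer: 32925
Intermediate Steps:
W = 32 (W = -4 + (3*(-4))*(-3) = -4 - 12*(-3) = -4 + 36 = 32)
z(y) = 4*y
O(Y, Z) = -7 + 2*Z (O(Y, Z) = (Z + Z) - 7 = 2*Z - 7 = -7 + 2*Z)
-4829*O(z(K(W, 6)), 1/(11 + 0*1)) = -4829*(-7 + 2/(11 + 0*1)) = -4829*(-7 + 2/(11 + 0)) = -4829*(-7 + 2/11) = -4829*(-75/11) = 32925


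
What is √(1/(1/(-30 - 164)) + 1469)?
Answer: 5*√51 ≈ 35.707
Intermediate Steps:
√(1/(1/(-30 - 164)) + 1469) = √(1/(1/(-194)) + 1469) = √(1/(-1/194) + 1469) = √(-194 + 1469) = √1275 = 5*√51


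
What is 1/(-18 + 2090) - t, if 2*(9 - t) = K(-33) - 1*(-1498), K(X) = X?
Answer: 1499093/2072 ≈ 723.50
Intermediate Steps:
t = -1447/2 (t = 9 - (-33 - 1*(-1498))/2 = 9 - (-33 + 1498)/2 = 9 - ½*1465 = 9 - 1465/2 = -1447/2 ≈ -723.50)
1/(-18 + 2090) - t = 1/(-18 + 2090) - 1*(-1447/2) = 1/2072 + 1447/2 = 1499093/2072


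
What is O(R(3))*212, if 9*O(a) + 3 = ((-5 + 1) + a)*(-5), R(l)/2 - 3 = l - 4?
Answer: -212/3 ≈ -70.667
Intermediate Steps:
R(l) = -2 + 2*l (R(l) = 6 + 2*(l - 4) = 6 + 2*(-4 + l) = 6 + (-8 + 2*l) = -2 + 2*l)
O(a) = 17/9 - 5*a/9 (O(a) = -⅓ + (((-5 + 1) + a)*(-5))/9 = -⅓ + ((-4 + a)*(-5))/9 = -⅓ + (20 - 5*a)/9 = -⅓ + (20/9 - 5*a/9) = 17/9 - 5*a/9)
O(R(3))*212 = (17/9 - 5*(-2 + 2*3)/9)*212 = (17/9 - 5*(-2 + 6)/9)*212 = (17/9 - 5/9*4)*212 = (17/9 - 20/9)*212 = -⅓*212 = -212/3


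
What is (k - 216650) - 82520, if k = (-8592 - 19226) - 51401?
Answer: -378389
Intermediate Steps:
k = -79219 (k = -27818 - 51401 = -79219)
(k - 216650) - 82520 = (-79219 - 216650) - 82520 = -295869 - 82520 = -378389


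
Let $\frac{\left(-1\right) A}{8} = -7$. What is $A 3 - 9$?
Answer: $159$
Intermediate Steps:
$A = 56$ ($A = \left(-8\right) \left(-7\right) = 56$)
$A 3 - 9 = 56 \cdot 3 - 9 = 168 - 9 = 159$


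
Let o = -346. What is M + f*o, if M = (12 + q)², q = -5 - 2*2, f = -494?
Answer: 170933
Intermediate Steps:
q = -9 (q = -5 - 4 = -9)
M = 9 (M = (12 - 9)² = 3² = 9)
M + f*o = 9 - 494*(-346) = 9 + 170924 = 170933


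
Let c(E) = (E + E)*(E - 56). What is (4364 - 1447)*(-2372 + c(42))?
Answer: -10349516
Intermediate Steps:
c(E) = 2*E*(-56 + E) (c(E) = (2*E)*(-56 + E) = 2*E*(-56 + E))
(4364 - 1447)*(-2372 + c(42)) = (4364 - 1447)*(-2372 + 2*42*(-56 + 42)) = 2917*(-2372 + 2*42*(-14)) = 2917*(-2372 - 1176) = 2917*(-3548) = -10349516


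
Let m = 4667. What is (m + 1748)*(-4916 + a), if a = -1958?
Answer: -44096710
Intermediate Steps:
(m + 1748)*(-4916 + a) = (4667 + 1748)*(-4916 - 1958) = 6415*(-6874) = -44096710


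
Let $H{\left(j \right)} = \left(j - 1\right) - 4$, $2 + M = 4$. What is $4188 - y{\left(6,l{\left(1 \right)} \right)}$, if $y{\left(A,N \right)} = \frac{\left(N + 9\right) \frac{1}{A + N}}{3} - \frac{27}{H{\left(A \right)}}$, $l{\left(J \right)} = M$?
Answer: $\frac{101149}{24} \approx 4214.5$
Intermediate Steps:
$M = 2$ ($M = -2 + 4 = 2$)
$H{\left(j \right)} = -5 + j$ ($H{\left(j \right)} = \left(-1 + j\right) - 4 = -5 + j$)
$l{\left(J \right)} = 2$
$y{\left(A,N \right)} = - \frac{27}{-5 + A} + \frac{9 + N}{3 \left(A + N\right)}$ ($y{\left(A,N \right)} = \frac{\left(N + 9\right) \frac{1}{A + N}}{3} - \frac{27}{-5 + A} = \frac{9 + N}{A + N} \frac{1}{3} - \frac{27}{-5 + A} = \frac{9 + N}{3 \left(A + N\right)} - \frac{27}{-5 + A} = - \frac{27}{-5 + A} + \frac{9 + N}{3 \left(A + N\right)}$)
$4188 - y{\left(6,l{\left(1 \right)} \right)} = 4188 - \frac{-45 - 162 - 432 + 2 \left(-5 + 6\right)}{3 \left(-5 + 6\right) \left(6 + 2\right)} = 4188 - \frac{-45 - 162 - 432 + 2 \cdot 1}{3 \cdot 1 \cdot 8} = 4188 - \frac{1}{3} \cdot 1 \cdot \frac{1}{8} \left(-45 - 162 - 432 + 2\right) = 4188 - \frac{1}{3} \cdot 1 \cdot \frac{1}{8} \left(-637\right) = 4188 - - \frac{637}{24} = 4188 + \frac{637}{24} = \frac{101149}{24}$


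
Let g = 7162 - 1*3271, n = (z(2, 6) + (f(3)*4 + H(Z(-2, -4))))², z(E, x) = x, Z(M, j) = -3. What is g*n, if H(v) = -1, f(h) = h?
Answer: 1124499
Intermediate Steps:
n = 289 (n = (6 + (3*4 - 1))² = (6 + (12 - 1))² = (6 + 11)² = 17² = 289)
g = 3891 (g = 7162 - 3271 = 3891)
g*n = 3891*289 = 1124499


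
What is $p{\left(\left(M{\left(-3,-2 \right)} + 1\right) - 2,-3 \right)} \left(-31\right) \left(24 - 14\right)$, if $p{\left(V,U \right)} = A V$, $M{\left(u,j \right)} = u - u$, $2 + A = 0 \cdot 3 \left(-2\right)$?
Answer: $-620$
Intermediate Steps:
$A = -2$ ($A = -2 + 0 \cdot 3 \left(-2\right) = -2 + 0 \left(-2\right) = -2 + 0 = -2$)
$M{\left(u,j \right)} = 0$
$p{\left(V,U \right)} = - 2 V$
$p{\left(\left(M{\left(-3,-2 \right)} + 1\right) - 2,-3 \right)} \left(-31\right) \left(24 - 14\right) = - 2 \left(\left(0 + 1\right) - 2\right) \left(-31\right) \left(24 - 14\right) = - 2 \left(1 - 2\right) \left(-31\right) \left(24 - 14\right) = \left(-2\right) \left(-1\right) \left(-31\right) 10 = 2 \left(-31\right) 10 = \left(-62\right) 10 = -620$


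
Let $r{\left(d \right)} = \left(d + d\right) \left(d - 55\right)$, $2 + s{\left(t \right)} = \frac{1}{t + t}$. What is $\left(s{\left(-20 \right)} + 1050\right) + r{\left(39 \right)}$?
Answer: $- \frac{8001}{40} \approx -200.02$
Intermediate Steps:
$s{\left(t \right)} = -2 + \frac{1}{2 t}$ ($s{\left(t \right)} = -2 + \frac{1}{t + t} = -2 + \frac{1}{2 t}$)
$r{\left(d \right)} = 2 d \left(-55 + d\right)$
$\left(s{\left(-20 \right)} + 1050\right) + r{\left(39 \right)} = \left(\left(-2 + \frac{1}{2 \left(-20\right)}\right) + 1050\right) + 2 \cdot 39 \left(-55 + 39\right) = \left(\left(-2 + \frac{1}{2} \left(- \frac{1}{20}\right)\right) + 1050\right) + 2 \cdot 39 \left(-16\right) = \left(\left(-2 - \frac{1}{40}\right) + 1050\right) - 1248 = \left(- \frac{81}{40} + 1050\right) - 1248 = \frac{41919}{40} - 1248 = - \frac{8001}{40}$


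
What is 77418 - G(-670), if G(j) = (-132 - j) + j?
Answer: 77550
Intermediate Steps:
G(j) = -132
77418 - G(-670) = 77418 - 1*(-132) = 77418 + 132 = 77550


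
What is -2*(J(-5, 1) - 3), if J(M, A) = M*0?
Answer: 6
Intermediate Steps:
J(M, A) = 0
-2*(J(-5, 1) - 3) = -2*(0 - 3) = -2*(-3) = 6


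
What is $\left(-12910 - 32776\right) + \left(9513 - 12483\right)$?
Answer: $-48656$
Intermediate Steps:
$\left(-12910 - 32776\right) + \left(9513 - 12483\right) = -45686 + \left(9513 - 12483\right) = -45686 - 2970 = -48656$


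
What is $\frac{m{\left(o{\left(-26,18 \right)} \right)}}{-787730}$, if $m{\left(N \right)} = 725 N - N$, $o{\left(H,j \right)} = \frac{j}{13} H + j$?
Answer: $\frac{6516}{393865} \approx 0.016544$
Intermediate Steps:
$o{\left(H,j \right)} = j + \frac{H j}{13}$ ($o{\left(H,j \right)} = j \frac{1}{13} H + j = \frac{j}{13} H + j = \frac{H j}{13} + j = j + \frac{H j}{13}$)
$m{\left(N \right)} = 724 N$
$\frac{m{\left(o{\left(-26,18 \right)} \right)}}{-787730} = \frac{724 \cdot \frac{1}{13} \cdot 18 \left(13 - 26\right)}{-787730} = 724 \cdot \frac{1}{13} \cdot 18 \left(-13\right) \left(- \frac{1}{787730}\right) = 724 \left(-18\right) \left(- \frac{1}{787730}\right) = \left(-13032\right) \left(- \frac{1}{787730}\right) = \frac{6516}{393865}$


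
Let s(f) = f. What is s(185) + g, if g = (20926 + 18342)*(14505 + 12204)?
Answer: 1048809197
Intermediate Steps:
g = 1048809012 (g = 39268*26709 = 1048809012)
s(185) + g = 185 + 1048809012 = 1048809197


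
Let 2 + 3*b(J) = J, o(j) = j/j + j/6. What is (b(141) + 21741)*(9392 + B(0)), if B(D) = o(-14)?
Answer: 1841378264/9 ≈ 2.0460e+8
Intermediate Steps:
o(j) = 1 + j/6 (o(j) = 1 + j*(1/6) = 1 + j/6)
B(D) = -4/3 (B(D) = 1 + (1/6)*(-14) = 1 - 7/3 = -4/3)
b(J) = -2/3 + J/3
(b(141) + 21741)*(9392 + B(0)) = ((-2/3 + (1/3)*141) + 21741)*(9392 - 4/3) = ((-2/3 + 47) + 21741)*(28172/3) = (139/3 + 21741)*(28172/3) = (65362/3)*(28172/3) = 1841378264/9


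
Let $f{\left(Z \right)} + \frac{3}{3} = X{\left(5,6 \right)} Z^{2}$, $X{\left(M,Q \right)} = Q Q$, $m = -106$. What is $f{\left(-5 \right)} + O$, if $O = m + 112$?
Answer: $905$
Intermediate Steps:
$X{\left(M,Q \right)} = Q^{2}$
$f{\left(Z \right)} = -1 + 36 Z^{2}$ ($f{\left(Z \right)} = -1 + 6^{2} Z^{2} = -1 + 36 Z^{2}$)
$O = 6$ ($O = -106 + 112 = 6$)
$f{\left(-5 \right)} + O = \left(-1 + 36 \left(-5\right)^{2}\right) + 6 = \left(-1 + 36 \cdot 25\right) + 6 = \left(-1 + 900\right) + 6 = 899 + 6 = 905$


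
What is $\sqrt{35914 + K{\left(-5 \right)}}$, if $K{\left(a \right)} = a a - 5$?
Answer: $\sqrt{35934} \approx 189.56$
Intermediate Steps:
$K{\left(a \right)} = -5 + a^{2}$ ($K{\left(a \right)} = a^{2} - 5 = -5 + a^{2}$)
$\sqrt{35914 + K{\left(-5 \right)}} = \sqrt{35914 - \left(5 - \left(-5\right)^{2}\right)} = \sqrt{35914 + \left(-5 + 25\right)} = \sqrt{35914 + 20} = \sqrt{35934}$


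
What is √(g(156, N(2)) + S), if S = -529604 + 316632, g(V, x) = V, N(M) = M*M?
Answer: 4*I*√13301 ≈ 461.32*I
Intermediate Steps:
N(M) = M²
S = -212972
√(g(156, N(2)) + S) = √(156 - 212972) = √(-212816) = 4*I*√13301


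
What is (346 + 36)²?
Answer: 145924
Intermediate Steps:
(346 + 36)² = 382² = 145924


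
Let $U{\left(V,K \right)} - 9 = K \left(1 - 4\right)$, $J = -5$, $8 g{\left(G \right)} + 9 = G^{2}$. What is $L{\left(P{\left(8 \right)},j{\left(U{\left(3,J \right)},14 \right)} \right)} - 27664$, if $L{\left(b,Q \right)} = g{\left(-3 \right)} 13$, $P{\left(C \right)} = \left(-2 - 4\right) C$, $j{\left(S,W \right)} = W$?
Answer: $-27664$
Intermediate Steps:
$g{\left(G \right)} = - \frac{9}{8} + \frac{G^{2}}{8}$
$U{\left(V,K \right)} = 9 - 3 K$ ($U{\left(V,K \right)} = 9 + K \left(1 - 4\right) = 9 + K \left(-3\right) = 9 - 3 K$)
$P{\left(C \right)} = - 6 C$
$L{\left(b,Q \right)} = 0$ ($L{\left(b,Q \right)} = \left(- \frac{9}{8} + \frac{\left(-3\right)^{2}}{8}\right) 13 = \left(- \frac{9}{8} + \frac{1}{8} \cdot 9\right) 13 = \left(- \frac{9}{8} + \frac{9}{8}\right) 13 = 0 \cdot 13 = 0$)
$L{\left(P{\left(8 \right)},j{\left(U{\left(3,J \right)},14 \right)} \right)} - 27664 = 0 - 27664 = -27664$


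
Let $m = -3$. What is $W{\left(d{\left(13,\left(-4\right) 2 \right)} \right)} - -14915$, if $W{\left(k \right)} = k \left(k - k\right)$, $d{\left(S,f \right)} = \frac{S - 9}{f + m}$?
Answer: $14915$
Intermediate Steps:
$d{\left(S,f \right)} = \frac{-9 + S}{-3 + f}$ ($d{\left(S,f \right)} = \frac{S - 9}{f - 3} = \frac{-9 + S}{-3 + f}$)
$W{\left(k \right)} = 0$ ($W{\left(k \right)} = k 0 = 0$)
$W{\left(d{\left(13,\left(-4\right) 2 \right)} \right)} - -14915 = 0 - -14915 = 0 + 14915 = 14915$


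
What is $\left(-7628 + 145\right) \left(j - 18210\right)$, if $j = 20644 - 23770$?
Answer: $159657288$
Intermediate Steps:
$j = -3126$
$\left(-7628 + 145\right) \left(j - 18210\right) = \left(-7628 + 145\right) \left(-3126 - 18210\right) = \left(-7483\right) \left(-21336\right) = 159657288$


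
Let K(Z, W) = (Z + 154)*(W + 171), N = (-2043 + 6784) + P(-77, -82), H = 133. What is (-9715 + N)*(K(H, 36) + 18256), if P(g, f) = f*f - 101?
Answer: 128069585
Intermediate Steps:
P(g, f) = -101 + f² (P(g, f) = f² - 101 = -101 + f²)
N = 11364 (N = (-2043 + 6784) + (-101 + (-82)²) = 4741 + (-101 + 6724) = 4741 + 6623 = 11364)
K(Z, W) = (154 + Z)*(171 + W)
(-9715 + N)*(K(H, 36) + 18256) = (-9715 + 11364)*((26334 + 154*36 + 171*133 + 36*133) + 18256) = 1649*((26334 + 5544 + 22743 + 4788) + 18256) = 1649*(59409 + 18256) = 1649*77665 = 128069585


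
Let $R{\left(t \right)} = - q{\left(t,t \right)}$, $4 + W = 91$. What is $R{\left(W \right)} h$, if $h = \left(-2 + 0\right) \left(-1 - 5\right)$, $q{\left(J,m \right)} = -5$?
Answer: $60$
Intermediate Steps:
$W = 87$ ($W = -4 + 91 = 87$)
$R{\left(t \right)} = 5$ ($R{\left(t \right)} = \left(-1\right) \left(-5\right) = 5$)
$h = 12$ ($h = \left(-2\right) \left(-6\right) = 12$)
$R{\left(W \right)} h = 5 \cdot 12 = 60$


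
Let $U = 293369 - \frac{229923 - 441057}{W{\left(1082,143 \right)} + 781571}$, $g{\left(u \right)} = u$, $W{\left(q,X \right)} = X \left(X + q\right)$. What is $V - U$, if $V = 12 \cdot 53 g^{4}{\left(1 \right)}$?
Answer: $- \frac{20005095568}{68339} \approx -2.9273 \cdot 10^{5}$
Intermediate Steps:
$U = \frac{20048559172}{68339}$ ($U = 293369 - \frac{229923 - 441057}{143 \left(143 + 1082\right) + 781571} = 293369 - - \frac{211134}{143 \cdot 1225 + 781571} = 293369 - - \frac{211134}{175175 + 781571} = 293369 - - \frac{211134}{956746} = 293369 - \left(-211134\right) \frac{1}{956746} = 293369 - - \frac{15081}{68339} = 293369 + \frac{15081}{68339} = \frac{20048559172}{68339} \approx 2.9337 \cdot 10^{5}$)
$V = 636$ ($V = 12 \cdot 53 \cdot 1^{4} = 636 \cdot 1 = 636$)
$V - U = 636 - \frac{20048559172}{68339} = - \frac{20005095568}{68339}$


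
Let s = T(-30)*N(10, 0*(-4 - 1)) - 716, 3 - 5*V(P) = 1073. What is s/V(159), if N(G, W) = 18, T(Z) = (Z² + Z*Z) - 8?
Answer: -15770/107 ≈ -147.38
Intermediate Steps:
T(Z) = -8 + 2*Z² (T(Z) = (Z² + Z²) - 8 = 2*Z² - 8 = -8 + 2*Z²)
V(P) = -214 (V(P) = ⅗ - ⅕*1073 = ⅗ - 1073/5 = -214)
s = 31540 (s = (-8 + 2*(-30)²)*18 - 716 = (-8 + 2*900)*18 - 716 = (-8 + 1800)*18 - 716 = 1792*18 - 716 = 32256 - 716 = 31540)
s/V(159) = 31540/(-214) = 31540*(-1/214) = -15770/107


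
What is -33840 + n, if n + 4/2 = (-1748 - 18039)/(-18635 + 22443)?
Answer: -128890123/3808 ≈ -33847.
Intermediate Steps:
n = -27403/3808 (n = -2 + (-1748 - 18039)/(-18635 + 22443) = -2 - 19787/3808 = -27403/3808 ≈ -7.1962)
-33840 + n = -33840 - 27403/3808 = -128890123/3808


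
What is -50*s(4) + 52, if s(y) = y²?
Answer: -748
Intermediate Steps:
-50*s(4) + 52 = -50*4² + 52 = -50*16 + 52 = -800 + 52 = -748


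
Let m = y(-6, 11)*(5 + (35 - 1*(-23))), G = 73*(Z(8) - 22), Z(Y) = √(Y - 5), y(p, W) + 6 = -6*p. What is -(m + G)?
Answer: -284 - 73*√3 ≈ -410.44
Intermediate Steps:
y(p, W) = -6 - 6*p
Z(Y) = √(-5 + Y)
G = -1606 + 73*√3 (G = 73*(√(-5 + 8) - 22) = 73*(√3 - 22) = 73*(-22 + √3) = -1606 + 73*√3 ≈ -1479.6)
m = 1890 (m = (-6 - 6*(-6))*(5 + (35 - 1*(-23))) = (-6 + 36)*(5 + (35 + 23)) = 30*(5 + 58) = 30*63 = 1890)
-(m + G) = -(1890 + (-1606 + 73*√3)) = -(284 + 73*√3) = -284 - 73*√3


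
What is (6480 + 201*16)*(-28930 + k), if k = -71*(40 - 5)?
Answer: -304599840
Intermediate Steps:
k = -2485 (k = -71*35 = -2485)
(6480 + 201*16)*(-28930 + k) = (6480 + 201*16)*(-28930 - 2485) = (6480 + 3216)*(-31415) = 9696*(-31415) = -304599840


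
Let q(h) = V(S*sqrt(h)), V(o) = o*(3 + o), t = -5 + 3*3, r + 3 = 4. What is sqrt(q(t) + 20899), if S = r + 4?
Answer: sqrt(21029) ≈ 145.01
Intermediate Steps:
r = 1 (r = -3 + 4 = 1)
S = 5 (S = 1 + 4 = 5)
t = 4 (t = -5 + 9 = 4)
q(h) = 5*sqrt(h)*(3 + 5*sqrt(h)) (q(h) = (5*sqrt(h))*(3 + 5*sqrt(h)) = 5*sqrt(h)*(3 + 5*sqrt(h)))
sqrt(q(t) + 20899) = sqrt((15*sqrt(4) + 25*4) + 20899) = sqrt((15*2 + 100) + 20899) = sqrt((30 + 100) + 20899) = sqrt(130 + 20899) = sqrt(21029)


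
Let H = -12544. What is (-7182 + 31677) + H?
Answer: 11951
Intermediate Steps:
(-7182 + 31677) + H = (-7182 + 31677) - 12544 = 24495 - 12544 = 11951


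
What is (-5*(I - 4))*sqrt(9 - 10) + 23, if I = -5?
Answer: 23 + 45*I ≈ 23.0 + 45.0*I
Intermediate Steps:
(-5*(I - 4))*sqrt(9 - 10) + 23 = (-5*(-5 - 4))*sqrt(9 - 10) + 23 = (-5*(-9))*sqrt(-1) + 23 = 45*I + 23 = 23 + 45*I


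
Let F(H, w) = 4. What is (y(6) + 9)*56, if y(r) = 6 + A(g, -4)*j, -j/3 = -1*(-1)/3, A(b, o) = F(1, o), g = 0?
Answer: 616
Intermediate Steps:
A(b, o) = 4
j = -1 (j = -3*(-1*(-1))/3 = -3/3 = -3*⅓ = -1)
y(r) = 2 (y(r) = 6 + 4*(-1) = 6 - 4 = 2)
(y(6) + 9)*56 = (2 + 9)*56 = 11*56 = 616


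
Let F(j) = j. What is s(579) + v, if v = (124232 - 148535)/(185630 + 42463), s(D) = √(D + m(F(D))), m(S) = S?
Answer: -8101/76031 + √1158 ≈ 33.923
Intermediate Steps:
s(D) = √2*√D (s(D) = √(D + D) = √(2*D) = √2*√D)
v = -8101/76031 (v = -24303/228093 = -24303*1/228093 = -8101/76031 ≈ -0.10655)
s(579) + v = √2*√579 - 8101/76031 = √1158 - 8101/76031 = -8101/76031 + √1158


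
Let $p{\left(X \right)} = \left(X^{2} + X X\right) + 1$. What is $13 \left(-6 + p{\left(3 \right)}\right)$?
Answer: $169$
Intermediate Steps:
$p{\left(X \right)} = 1 + 2 X^{2}$ ($p{\left(X \right)} = \left(X^{2} + X^{2}\right) + 1 = 2 X^{2} + 1 = 1 + 2 X^{2}$)
$13 \left(-6 + p{\left(3 \right)}\right) = 13 \left(-6 + \left(1 + 2 \cdot 3^{2}\right)\right) = 13 \left(-6 + \left(1 + 2 \cdot 9\right)\right) = 13 \left(-6 + \left(1 + 18\right)\right) = 13 \left(-6 + 19\right) = 13 \cdot 13 = 169$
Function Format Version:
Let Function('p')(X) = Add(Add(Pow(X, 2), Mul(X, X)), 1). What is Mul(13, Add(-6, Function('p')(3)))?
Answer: 169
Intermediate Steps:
Function('p')(X) = Add(1, Mul(2, Pow(X, 2))) (Function('p')(X) = Add(Add(Pow(X, 2), Pow(X, 2)), 1) = Add(Mul(2, Pow(X, 2)), 1) = Add(1, Mul(2, Pow(X, 2))))
Mul(13, Add(-6, Function('p')(3))) = Mul(13, Add(-6, Add(1, Mul(2, Pow(3, 2))))) = Mul(13, Add(-6, Add(1, Mul(2, 9)))) = Mul(13, Add(-6, Add(1, 18))) = Mul(13, Add(-6, 19)) = Mul(13, 13) = 169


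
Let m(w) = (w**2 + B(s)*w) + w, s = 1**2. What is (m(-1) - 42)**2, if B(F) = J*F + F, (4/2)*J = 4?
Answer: 2025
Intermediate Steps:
J = 2 (J = (1/2)*4 = 2)
s = 1
B(F) = 3*F (B(F) = 2*F + F = 3*F)
m(w) = w**2 + 4*w (m(w) = (w**2 + (3*1)*w) + w = (w**2 + 3*w) + w = w**2 + 4*w)
(m(-1) - 42)**2 = (-(4 - 1) - 42)**2 = (-1*3 - 42)**2 = (-3 - 42)**2 = (-45)**2 = 2025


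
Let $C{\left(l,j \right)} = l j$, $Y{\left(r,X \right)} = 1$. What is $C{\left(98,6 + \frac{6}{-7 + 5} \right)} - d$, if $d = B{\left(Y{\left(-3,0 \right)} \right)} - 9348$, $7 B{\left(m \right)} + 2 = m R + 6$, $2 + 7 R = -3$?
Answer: $\frac{472435}{49} \approx 9641.5$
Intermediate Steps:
$R = - \frac{5}{7}$ ($R = - \frac{2}{7} + \frac{1}{7} \left(-3\right) = - \frac{2}{7} - \frac{3}{7} = - \frac{5}{7} \approx -0.71429$)
$B{\left(m \right)} = \frac{4}{7} - \frac{5 m}{49}$ ($B{\left(m \right)} = - \frac{2}{7} + \frac{m \left(- \frac{5}{7}\right) + 6}{7} = - \frac{2}{7} + \frac{- \frac{5 m}{7} + 6}{7} = - \frac{2}{7} + \frac{6 - \frac{5 m}{7}}{7} = - \frac{2}{7} - \left(- \frac{6}{7} + \frac{5 m}{49}\right) = \frac{4}{7} - \frac{5 m}{49}$)
$C{\left(l,j \right)} = j l$
$d = - \frac{458029}{49}$ ($d = \left(\frac{4}{7} - \frac{5}{49}\right) - 9348 = \frac{23}{49} - 9348 = - \frac{458029}{49} \approx -9347.5$)
$C{\left(98,6 + \frac{6}{-7 + 5} \right)} - d = \left(6 + \frac{6}{-7 + 5}\right) 98 - - \frac{458029}{49} = \left(6 + \frac{6}{-2}\right) 98 + \frac{458029}{49} = \left(6 + 6 \left(- \frac{1}{2}\right)\right) 98 + \frac{458029}{49} = \left(6 - 3\right) 98 + \frac{458029}{49} = 3 \cdot 98 + \frac{458029}{49} = 294 + \frac{458029}{49} = \frac{472435}{49}$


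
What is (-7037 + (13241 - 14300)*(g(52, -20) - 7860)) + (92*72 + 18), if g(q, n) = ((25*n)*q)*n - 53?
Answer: -542300528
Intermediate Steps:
g(q, n) = -53 + 25*q*n**2 (g(q, n) = (25*n*q)*n - 53 = 25*q*n**2 - 53 = -53 + 25*q*n**2)
(-7037 + (13241 - 14300)*(g(52, -20) - 7860)) + (92*72 + 18) = (-7037 + (13241 - 14300)*((-53 + 25*52*(-20)**2) - 7860)) + (92*72 + 18) = (-7037 - 1059*((-53 + 25*52*400) - 7860)) + (6624 + 18) = (-7037 - 1059*((-53 + 520000) - 7860)) + 6642 = (-7037 - 1059*(519947 - 7860)) + 6642 = (-7037 - 1059*512087) + 6642 = (-7037 - 542300133) + 6642 = -542307170 + 6642 = -542300528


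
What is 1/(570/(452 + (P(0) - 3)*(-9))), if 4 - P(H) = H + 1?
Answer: 226/285 ≈ 0.79298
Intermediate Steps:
P(H) = 3 - H (P(H) = 4 - (H + 1) = 4 - (1 + H) = 4 + (-1 - H) = 3 - H)
1/(570/(452 + (P(0) - 3)*(-9))) = 1/(570/(452 + ((3 - 1*0) - 3)*(-9))) = 1/(570/(452 + ((3 + 0) - 3)*(-9))) = 1/(570/(452 + (3 - 3)*(-9))) = 1/(570/(452 + 0*(-9))) = 1/(570/(452 + 0)) = 1/(570/452) = 1/(570*(1/452)) = 1/(285/226) = 226/285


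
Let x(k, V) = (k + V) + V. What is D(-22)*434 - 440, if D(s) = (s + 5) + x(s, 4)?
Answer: -13894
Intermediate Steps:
x(k, V) = k + 2*V (x(k, V) = (V + k) + V = k + 2*V)
D(s) = 13 + 2*s (D(s) = (s + 5) + (s + 2*4) = (5 + s) + (s + 8) = (5 + s) + (8 + s) = 13 + 2*s)
D(-22)*434 - 440 = (13 + 2*(-22))*434 - 440 = (13 - 44)*434 - 440 = -31*434 - 440 = -13454 - 440 = -13894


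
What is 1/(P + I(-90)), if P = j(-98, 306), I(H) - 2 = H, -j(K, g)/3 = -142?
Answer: 1/338 ≈ 0.0029586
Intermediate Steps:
j(K, g) = 426 (j(K, g) = -3*(-142) = 426)
I(H) = 2 + H
P = 426
1/(P + I(-90)) = 1/(426 + (2 - 90)) = 1/(426 - 88) = 1/338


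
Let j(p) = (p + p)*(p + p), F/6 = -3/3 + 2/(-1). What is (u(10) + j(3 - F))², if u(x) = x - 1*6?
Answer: 3125824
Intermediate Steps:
F = -18 (F = 6*(-3/3 + 2/(-1)) = 6*(-3*⅓ + 2*(-1)) = 6*(-1 - 2) = 6*(-3) = -18)
u(x) = -6 + x (u(x) = x - 6 = -6 + x)
j(p) = 4*p² (j(p) = (2*p)*(2*p) = 4*p²)
(u(10) + j(3 - F))² = ((-6 + 10) + 4*(3 - 1*(-18))²)² = (4 + 4*(3 + 18)²)² = (4 + 4*21²)² = (4 + 4*441)² = (4 + 1764)² = 1768² = 3125824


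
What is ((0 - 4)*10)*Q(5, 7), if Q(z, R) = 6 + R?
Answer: -520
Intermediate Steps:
((0 - 4)*10)*Q(5, 7) = ((0 - 4)*10)*(6 + 7) = -4*10*13 = -40*13 = -520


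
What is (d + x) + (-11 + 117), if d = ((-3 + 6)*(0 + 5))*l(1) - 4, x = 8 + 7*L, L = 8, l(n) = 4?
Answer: 226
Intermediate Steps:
x = 64 (x = 8 + 7*8 = 8 + 56 = 64)
d = 56 (d = ((-3 + 6)*(0 + 5))*4 - 4 = (3*5)*4 - 4 = 15*4 - 4 = 60 - 4 = 56)
(d + x) + (-11 + 117) = (56 + 64) + (-11 + 117) = 120 + 106 = 226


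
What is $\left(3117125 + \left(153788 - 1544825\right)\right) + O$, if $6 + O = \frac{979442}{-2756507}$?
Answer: $\frac{4757956136132}{2756507} \approx 1.7261 \cdot 10^{6}$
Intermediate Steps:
$O = - \frac{17518484}{2756507}$ ($O = -6 + \frac{979442}{-2756507} = -6 + 979442 \left(- \frac{1}{2756507}\right) = -6 - \frac{979442}{2756507} = - \frac{17518484}{2756507} \approx -6.3553$)
$\left(3117125 + \left(153788 - 1544825\right)\right) + O = \left(3117125 + \left(153788 - 1544825\right)\right) - \frac{17518484}{2756507} = \left(3117125 - 1391037\right) - \frac{17518484}{2756507} = 1726088 - \frac{17518484}{2756507} = \frac{4757956136132}{2756507}$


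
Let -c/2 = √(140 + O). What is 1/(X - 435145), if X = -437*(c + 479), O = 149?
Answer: -1/629610 ≈ -1.5883e-6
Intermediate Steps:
c = -34 (c = -2*√(140 + 149) = -2*√289 = -2*17 = -34)
X = -194465 (X = -437*(-34 + 479) = -437*445 = -194465)
1/(X - 435145) = 1/(-194465 - 435145) = 1/(-629610) = -1/629610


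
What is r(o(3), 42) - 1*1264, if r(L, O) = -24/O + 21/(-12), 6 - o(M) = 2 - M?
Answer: -35457/28 ≈ -1266.3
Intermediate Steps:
o(M) = 4 + M (o(M) = 6 - (2 - M) = 6 + (-2 + M) = 4 + M)
r(L, O) = -7/4 - 24/O (r(L, O) = -24/O + 21*(-1/12) = -24/O - 7/4 = -7/4 - 24/O)
r(o(3), 42) - 1*1264 = (-7/4 - 24/42) - 1*1264 = (-7/4 - 24*1/42) - 1264 = (-7/4 - 4/7) - 1264 = -65/28 - 1264 = -35457/28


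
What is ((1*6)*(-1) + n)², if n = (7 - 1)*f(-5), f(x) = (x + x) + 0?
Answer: 4356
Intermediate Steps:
f(x) = 2*x (f(x) = 2*x + 0 = 2*x)
n = -60 (n = (7 - 1)*(2*(-5)) = 6*(-10) = -60)
((1*6)*(-1) + n)² = ((1*6)*(-1) - 60)² = (6*(-1) - 60)² = (-6 - 60)² = (-66)² = 4356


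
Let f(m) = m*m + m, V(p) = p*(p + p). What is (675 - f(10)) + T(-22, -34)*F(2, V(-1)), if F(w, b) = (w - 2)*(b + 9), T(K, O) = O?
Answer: 565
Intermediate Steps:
V(p) = 2*p² (V(p) = p*(2*p) = 2*p²)
f(m) = m + m² (f(m) = m² + m = m + m²)
F(w, b) = (-2 + w)*(9 + b)
(675 - f(10)) + T(-22, -34)*F(2, V(-1)) = (675 - 10*(1 + 10)) - 34*(-18 - 4*(-1)² + 9*2 + (2*(-1)²)*2) = (675 - 10*11) - 34*(-18 - 4 + 18 + (2*1)*2) = (675 - 1*110) - 34*(-18 - 2*2 + 18 + 2*2) = (675 - 110) - 34*(-18 - 4 + 18 + 4) = 565 - 34*0 = 565 + 0 = 565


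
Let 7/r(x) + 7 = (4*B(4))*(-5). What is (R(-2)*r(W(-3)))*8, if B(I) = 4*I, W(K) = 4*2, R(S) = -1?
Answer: 56/327 ≈ 0.17125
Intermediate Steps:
W(K) = 8
r(x) = -7/327 (r(x) = 7/(-7 + (4*(4*4))*(-5)) = 7/(-7 + (4*16)*(-5)) = 7/(-7 + 64*(-5)) = 7/(-7 - 320) = 7/(-327) = 7*(-1/327) = -7/327)
(R(-2)*r(W(-3)))*8 = -1*(-7/327)*8 = (7/327)*8 = 56/327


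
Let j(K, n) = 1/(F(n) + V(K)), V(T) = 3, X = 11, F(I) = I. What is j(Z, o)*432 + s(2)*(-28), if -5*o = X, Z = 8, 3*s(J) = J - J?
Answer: 540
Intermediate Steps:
s(J) = 0 (s(J) = (J - J)/3 = (⅓)*0 = 0)
o = -11/5 (o = -⅕*11 = -11/5 ≈ -2.2000)
j(K, n) = 1/(3 + n) (j(K, n) = 1/(n + 3) = 1/(3 + n))
j(Z, o)*432 + s(2)*(-28) = 432/(3 - 11/5) + 0*(-28) = 432/(⅘) + 0 = (5/4)*432 + 0 = 540 + 0 = 540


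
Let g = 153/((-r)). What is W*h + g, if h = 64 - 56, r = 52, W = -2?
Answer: -985/52 ≈ -18.942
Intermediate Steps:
h = 8
g = -153/52 (g = 153/((-1*52)) = 153/(-52) = 153*(-1/52) = -153/52 ≈ -2.9423)
W*h + g = -2*8 - 153/52 = -16 - 153/52 = -985/52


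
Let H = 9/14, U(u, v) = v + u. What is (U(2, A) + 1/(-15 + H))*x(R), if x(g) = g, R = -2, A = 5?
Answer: -2786/201 ≈ -13.861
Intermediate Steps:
U(u, v) = u + v
H = 9/14 (H = 9*(1/14) = 9/14 ≈ 0.64286)
(U(2, A) + 1/(-15 + H))*x(R) = ((2 + 5) + 1/(-15 + 9/14))*(-2) = (7 + 1/(-201/14))*(-2) = (7 - 14/201)*(-2) = (1393/201)*(-2) = -2786/201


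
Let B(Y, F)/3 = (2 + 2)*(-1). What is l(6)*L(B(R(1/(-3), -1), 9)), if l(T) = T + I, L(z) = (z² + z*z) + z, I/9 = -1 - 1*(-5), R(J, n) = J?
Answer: 11592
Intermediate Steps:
I = 36 (I = 9*(-1 - 1*(-5)) = 9*(-1 + 5) = 9*4 = 36)
B(Y, F) = -12 (B(Y, F) = 3*((2 + 2)*(-1)) = 3*(4*(-1)) = 3*(-4) = -12)
L(z) = z + 2*z² (L(z) = (z² + z²) + z = 2*z² + z = z + 2*z²)
l(T) = 36 + T (l(T) = T + 36 = 36 + T)
l(6)*L(B(R(1/(-3), -1), 9)) = (36 + 6)*(-12*(1 + 2*(-12))) = 42*(-12*(1 - 24)) = 42*(-12*(-23)) = 42*276 = 11592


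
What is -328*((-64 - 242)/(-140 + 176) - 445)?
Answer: 148748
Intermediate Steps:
-328*((-64 - 242)/(-140 + 176) - 445) = -328*(-306/36 - 445) = -328*(-306*1/36 - 445) = -328*(-17/2 - 445) = -328*(-907/2) = 148748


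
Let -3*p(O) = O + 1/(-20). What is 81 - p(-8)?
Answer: 4699/60 ≈ 78.317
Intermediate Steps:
p(O) = 1/60 - O/3 (p(O) = -(O + 1/(-20))/3 = -(O - 1/20)/3 = -(-1/20 + O)/3 = 1/60 - O/3)
81 - p(-8) = 81 - (1/60 - ⅓*(-8)) = 81 - (1/60 + 8/3) = 81 - 1*161/60 = 81 - 161/60 = 4699/60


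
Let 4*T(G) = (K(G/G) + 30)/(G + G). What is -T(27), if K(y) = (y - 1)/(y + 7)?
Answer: -5/36 ≈ -0.13889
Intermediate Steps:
K(y) = (-1 + y)/(7 + y)
T(G) = 15/(4*G) (T(G) = (((-1 + G/G)/(7 + G/G) + 30)/(G + G))/4 = (((-1 + 1)/(7 + 1) + 30)/((2*G)))/4 = ((0/8 + 30)*(1/(2*G)))/4 = (((1/8)*0 + 30)*(1/(2*G)))/4 = ((0 + 30)*(1/(2*G)))/4 = (30*(1/(2*G)))/4 = (15/G)/4 = 15/(4*G))
-T(27) = -15/(4*27) = -1*5/36 = -5/36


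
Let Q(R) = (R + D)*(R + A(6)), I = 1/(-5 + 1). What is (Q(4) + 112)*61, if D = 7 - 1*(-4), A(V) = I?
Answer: 41053/4 ≈ 10263.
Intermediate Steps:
I = -1/4 (I = 1/(-4) = -1/4 ≈ -0.25000)
A(V) = -1/4
D = 11 (D = 7 + 4 = 11)
Q(R) = (11 + R)*(-1/4 + R) (Q(R) = (R + 11)*(R - 1/4) = (11 + R)*(-1/4 + R))
(Q(4) + 112)*61 = ((-11/4 + 4**2 + (43/4)*4) + 112)*61 = ((-11/4 + 16 + 43) + 112)*61 = (225/4 + 112)*61 = (673/4)*61 = 41053/4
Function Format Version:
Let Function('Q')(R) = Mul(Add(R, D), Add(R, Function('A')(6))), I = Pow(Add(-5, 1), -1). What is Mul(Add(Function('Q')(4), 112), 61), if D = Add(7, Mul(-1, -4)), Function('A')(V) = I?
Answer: Rational(41053, 4) ≈ 10263.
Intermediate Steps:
I = Rational(-1, 4) (I = Pow(-4, -1) = Rational(-1, 4) ≈ -0.25000)
Function('A')(V) = Rational(-1, 4)
D = 11 (D = Add(7, 4) = 11)
Function('Q')(R) = Mul(Add(11, R), Add(Rational(-1, 4), R)) (Function('Q')(R) = Mul(Add(R, 11), Add(R, Rational(-1, 4))) = Mul(Add(11, R), Add(Rational(-1, 4), R)))
Mul(Add(Function('Q')(4), 112), 61) = Mul(Add(Add(Rational(-11, 4), Pow(4, 2), Mul(Rational(43, 4), 4)), 112), 61) = Mul(Add(Add(Rational(-11, 4), 16, 43), 112), 61) = Mul(Add(Rational(225, 4), 112), 61) = Mul(Rational(673, 4), 61) = Rational(41053, 4)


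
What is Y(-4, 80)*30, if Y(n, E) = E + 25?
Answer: 3150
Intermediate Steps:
Y(n, E) = 25 + E
Y(-4, 80)*30 = (25 + 80)*30 = 105*30 = 3150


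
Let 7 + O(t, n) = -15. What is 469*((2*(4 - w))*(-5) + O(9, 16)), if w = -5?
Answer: -52528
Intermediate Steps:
O(t, n) = -22 (O(t, n) = -7 - 15 = -22)
469*((2*(4 - w))*(-5) + O(9, 16)) = 469*((2*(4 - 1*(-5)))*(-5) - 22) = 469*((2*(4 + 5))*(-5) - 22) = 469*((2*9)*(-5) - 22) = 469*(18*(-5) - 22) = 469*(-90 - 22) = 469*(-112) = -52528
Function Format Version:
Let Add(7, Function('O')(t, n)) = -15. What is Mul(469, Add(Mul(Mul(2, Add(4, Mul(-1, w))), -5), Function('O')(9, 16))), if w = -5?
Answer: -52528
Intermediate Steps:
Function('O')(t, n) = -22 (Function('O')(t, n) = Add(-7, -15) = -22)
Mul(469, Add(Mul(Mul(2, Add(4, Mul(-1, w))), -5), Function('O')(9, 16))) = Mul(469, Add(Mul(Mul(2, Add(4, Mul(-1, -5))), -5), -22)) = Mul(469, Add(Mul(Mul(2, Add(4, 5)), -5), -22)) = Mul(469, Add(Mul(Mul(2, 9), -5), -22)) = Mul(469, Add(Mul(18, -5), -22)) = Mul(469, Add(-90, -22)) = Mul(469, -112) = -52528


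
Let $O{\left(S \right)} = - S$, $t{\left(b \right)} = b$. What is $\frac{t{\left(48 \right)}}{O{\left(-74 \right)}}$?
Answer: $\frac{24}{37} \approx 0.64865$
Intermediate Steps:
$\frac{t{\left(48 \right)}}{O{\left(-74 \right)}} = \frac{48}{\left(-1\right) \left(-74\right)} = \frac{48}{74} = 48 \cdot \frac{1}{74} = \frac{24}{37}$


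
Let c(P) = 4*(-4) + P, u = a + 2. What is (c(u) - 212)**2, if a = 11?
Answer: 46225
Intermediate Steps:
u = 13 (u = 11 + 2 = 13)
c(P) = -16 + P
(c(u) - 212)**2 = ((-16 + 13) - 212)**2 = (-3 - 212)**2 = (-215)**2 = 46225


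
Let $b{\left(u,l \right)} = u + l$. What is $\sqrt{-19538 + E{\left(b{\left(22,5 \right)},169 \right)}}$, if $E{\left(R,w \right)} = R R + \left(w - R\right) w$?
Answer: $\sqrt{5189} \approx 72.035$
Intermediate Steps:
$b{\left(u,l \right)} = l + u$
$E{\left(R,w \right)} = R^{2} + w \left(w - R\right)$
$\sqrt{-19538 + E{\left(b{\left(22,5 \right)},169 \right)}} = \sqrt{-19538 + \left(\left(5 + 22\right)^{2} + 169^{2} - \left(5 + 22\right) 169\right)} = \sqrt{-19538 + \left(27^{2} + 28561 - 27 \cdot 169\right)} = \sqrt{-19538 + \left(729 + 28561 - 4563\right)} = \sqrt{-19538 + 24727} = \sqrt{5189}$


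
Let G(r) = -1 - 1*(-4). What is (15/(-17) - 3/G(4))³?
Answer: -32768/4913 ≈ -6.6697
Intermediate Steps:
G(r) = 3 (G(r) = -1 + 4 = 3)
(15/(-17) - 3/G(4))³ = (15/(-17) - 3/3)³ = (15*(-1/17) - 3*⅓)³ = (-15/17 - 1)³ = (-32/17)³ = -32768/4913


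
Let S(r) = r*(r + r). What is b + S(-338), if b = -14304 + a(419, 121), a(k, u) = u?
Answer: 214305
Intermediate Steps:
S(r) = 2*r² (S(r) = r*(2*r) = 2*r²)
b = -14183 (b = -14304 + 121 = -14183)
b + S(-338) = -14183 + 2*(-338)² = -14183 + 2*114244 = -14183 + 228488 = 214305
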